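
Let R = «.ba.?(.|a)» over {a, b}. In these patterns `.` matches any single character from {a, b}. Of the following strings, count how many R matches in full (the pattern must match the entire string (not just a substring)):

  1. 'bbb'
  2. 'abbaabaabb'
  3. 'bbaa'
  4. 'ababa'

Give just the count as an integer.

1. 'bbb' → no match
2. 'abbaabaabb' → no match
3. 'bbaa' → match
4. 'ababa' → match
Total matched: 2

2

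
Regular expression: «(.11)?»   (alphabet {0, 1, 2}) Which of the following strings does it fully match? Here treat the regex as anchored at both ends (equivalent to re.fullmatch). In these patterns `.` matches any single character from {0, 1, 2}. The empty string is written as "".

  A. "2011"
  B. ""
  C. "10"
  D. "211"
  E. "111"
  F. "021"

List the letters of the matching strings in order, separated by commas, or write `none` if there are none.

A. "2011" → no match
B. "" → match
C. "10" → no match
D. "211" → match
E. "111" → match
F. "021" → no match

B, D, E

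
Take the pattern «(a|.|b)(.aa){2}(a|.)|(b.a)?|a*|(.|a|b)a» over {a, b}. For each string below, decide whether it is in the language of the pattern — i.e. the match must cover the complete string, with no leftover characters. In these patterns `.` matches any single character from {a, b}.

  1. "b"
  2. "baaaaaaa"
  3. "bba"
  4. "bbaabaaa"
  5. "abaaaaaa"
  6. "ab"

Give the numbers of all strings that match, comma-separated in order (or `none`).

1 → no match
2 → match
3 → match
4 → match
5 → match
6 → no match

2, 3, 4, 5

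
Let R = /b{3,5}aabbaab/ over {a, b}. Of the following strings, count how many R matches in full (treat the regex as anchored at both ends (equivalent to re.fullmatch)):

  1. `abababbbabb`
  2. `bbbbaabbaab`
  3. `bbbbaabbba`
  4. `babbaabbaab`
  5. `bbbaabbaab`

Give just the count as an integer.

2

1 → no match — must start with `b`
2 → match
3 → no match — must end with `baabbaab`
4 → no match
5 → match
Total matched: 2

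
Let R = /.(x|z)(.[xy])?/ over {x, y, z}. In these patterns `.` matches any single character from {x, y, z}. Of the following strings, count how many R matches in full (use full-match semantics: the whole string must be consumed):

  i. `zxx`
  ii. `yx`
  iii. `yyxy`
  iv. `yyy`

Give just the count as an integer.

i → no match
ii → match
iii → no match
iv → no match
Total matched: 1

1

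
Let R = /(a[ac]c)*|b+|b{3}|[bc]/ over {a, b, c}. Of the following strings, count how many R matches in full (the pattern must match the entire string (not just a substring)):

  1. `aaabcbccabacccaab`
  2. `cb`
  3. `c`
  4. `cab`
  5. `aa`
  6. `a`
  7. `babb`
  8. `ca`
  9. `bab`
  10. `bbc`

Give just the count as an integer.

1

1 → no match
2 → no match
3 → match
4 → no match
5 → no match
6 → no match
7 → no match
8 → no match
9 → no match
10 → no match
Total matched: 1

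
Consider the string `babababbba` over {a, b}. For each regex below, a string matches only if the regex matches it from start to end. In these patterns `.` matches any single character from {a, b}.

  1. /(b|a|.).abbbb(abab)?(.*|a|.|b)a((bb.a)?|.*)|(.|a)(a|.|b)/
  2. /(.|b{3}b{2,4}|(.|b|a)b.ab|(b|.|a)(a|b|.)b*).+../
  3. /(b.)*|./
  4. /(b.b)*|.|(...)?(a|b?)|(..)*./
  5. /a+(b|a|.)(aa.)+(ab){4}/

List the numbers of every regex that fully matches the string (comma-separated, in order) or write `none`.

2, 3

1 → no match
2 → match
3 → match
4 → no match
5 → no match — must start with `a`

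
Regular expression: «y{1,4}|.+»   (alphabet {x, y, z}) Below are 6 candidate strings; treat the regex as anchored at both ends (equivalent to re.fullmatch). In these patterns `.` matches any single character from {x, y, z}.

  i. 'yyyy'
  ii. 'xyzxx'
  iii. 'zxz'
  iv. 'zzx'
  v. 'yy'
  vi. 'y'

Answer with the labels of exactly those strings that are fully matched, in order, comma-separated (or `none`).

i → match
ii → match
iii → match
iv → match
v → match
vi → match

i, ii, iii, iv, v, vi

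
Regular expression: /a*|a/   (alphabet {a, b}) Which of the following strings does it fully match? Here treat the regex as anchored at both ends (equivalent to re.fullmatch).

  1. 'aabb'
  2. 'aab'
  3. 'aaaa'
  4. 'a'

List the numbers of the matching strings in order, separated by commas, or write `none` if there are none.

1 → no match
2 → no match
3 → match
4 → match

3, 4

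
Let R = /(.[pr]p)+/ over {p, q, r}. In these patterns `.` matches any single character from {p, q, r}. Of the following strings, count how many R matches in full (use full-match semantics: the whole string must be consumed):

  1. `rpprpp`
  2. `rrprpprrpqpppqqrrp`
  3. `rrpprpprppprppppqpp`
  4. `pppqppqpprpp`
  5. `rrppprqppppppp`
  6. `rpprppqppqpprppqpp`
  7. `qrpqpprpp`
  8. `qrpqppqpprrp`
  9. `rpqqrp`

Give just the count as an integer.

1 → match
2 → no match
3 → no match
4 → match
5 → no match
6 → match
7 → match
8 → match
9 → no match
Total matched: 5

5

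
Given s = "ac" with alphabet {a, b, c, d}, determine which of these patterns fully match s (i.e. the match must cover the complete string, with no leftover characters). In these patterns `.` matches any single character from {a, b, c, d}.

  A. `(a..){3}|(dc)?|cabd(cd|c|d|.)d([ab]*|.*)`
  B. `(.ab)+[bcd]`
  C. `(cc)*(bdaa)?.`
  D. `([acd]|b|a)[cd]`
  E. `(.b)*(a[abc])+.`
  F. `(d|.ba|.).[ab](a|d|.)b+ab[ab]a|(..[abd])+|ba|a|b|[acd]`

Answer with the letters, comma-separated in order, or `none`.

A → no match
B → no match
C → no match
D → match
E → no match
F → no match

D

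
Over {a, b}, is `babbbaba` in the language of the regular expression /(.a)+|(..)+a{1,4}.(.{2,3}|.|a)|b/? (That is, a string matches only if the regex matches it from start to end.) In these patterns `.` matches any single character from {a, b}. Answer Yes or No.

No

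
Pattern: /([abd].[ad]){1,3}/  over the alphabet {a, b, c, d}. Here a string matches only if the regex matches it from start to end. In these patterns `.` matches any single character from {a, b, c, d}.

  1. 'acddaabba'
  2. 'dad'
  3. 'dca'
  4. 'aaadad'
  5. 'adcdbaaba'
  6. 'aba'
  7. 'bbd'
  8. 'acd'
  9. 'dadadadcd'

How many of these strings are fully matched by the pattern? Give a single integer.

1 → match
2 → match
3 → match
4 → match
5 → no match
6 → match
7 → match
8 → match
9 → match
Total matched: 8

8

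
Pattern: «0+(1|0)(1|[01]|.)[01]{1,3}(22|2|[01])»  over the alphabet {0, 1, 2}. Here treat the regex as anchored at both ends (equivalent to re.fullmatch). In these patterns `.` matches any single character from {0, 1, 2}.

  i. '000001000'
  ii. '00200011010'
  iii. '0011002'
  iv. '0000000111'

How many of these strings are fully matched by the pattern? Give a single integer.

3

i. '000001000' → match
ii. '00200011010' → no match
iii. '0011002' → match
iv. '0000000111' → match
Total matched: 3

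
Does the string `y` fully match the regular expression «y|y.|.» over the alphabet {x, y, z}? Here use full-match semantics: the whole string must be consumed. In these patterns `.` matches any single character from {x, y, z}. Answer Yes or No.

Yes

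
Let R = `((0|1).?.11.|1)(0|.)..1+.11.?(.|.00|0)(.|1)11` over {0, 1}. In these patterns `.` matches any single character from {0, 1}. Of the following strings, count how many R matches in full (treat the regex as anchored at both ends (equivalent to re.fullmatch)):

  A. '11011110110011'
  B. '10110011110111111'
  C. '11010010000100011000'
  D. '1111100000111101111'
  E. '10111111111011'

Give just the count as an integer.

3

A → match
B → match
C → no match — must end with '11'
D → no match
E → match
Total matched: 3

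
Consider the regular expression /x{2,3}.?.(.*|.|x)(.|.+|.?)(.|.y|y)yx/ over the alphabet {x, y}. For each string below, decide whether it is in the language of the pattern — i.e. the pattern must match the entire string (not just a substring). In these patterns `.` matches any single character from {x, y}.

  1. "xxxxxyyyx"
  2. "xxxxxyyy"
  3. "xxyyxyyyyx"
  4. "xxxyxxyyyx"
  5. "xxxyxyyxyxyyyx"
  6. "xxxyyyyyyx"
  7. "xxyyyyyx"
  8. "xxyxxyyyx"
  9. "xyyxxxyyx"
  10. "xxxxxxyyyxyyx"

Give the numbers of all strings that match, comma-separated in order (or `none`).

1 → match
2 → no match — must end with "yx"
3 → match
4 → match
5 → match
6 → match
7 → match
8 → match
9 → no match
10 → match

1, 3, 4, 5, 6, 7, 8, 10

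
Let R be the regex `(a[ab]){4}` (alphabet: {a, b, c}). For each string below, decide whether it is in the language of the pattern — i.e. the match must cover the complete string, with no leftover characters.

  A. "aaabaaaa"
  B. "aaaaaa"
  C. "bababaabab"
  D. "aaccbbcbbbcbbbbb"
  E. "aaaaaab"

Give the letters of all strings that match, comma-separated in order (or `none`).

A

A → match
B → no match
C → no match — must start with "a"
D → no match
E → no match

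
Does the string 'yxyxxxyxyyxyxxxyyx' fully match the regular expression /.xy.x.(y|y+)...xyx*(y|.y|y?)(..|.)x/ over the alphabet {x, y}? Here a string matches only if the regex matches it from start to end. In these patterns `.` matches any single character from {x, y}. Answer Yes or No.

Yes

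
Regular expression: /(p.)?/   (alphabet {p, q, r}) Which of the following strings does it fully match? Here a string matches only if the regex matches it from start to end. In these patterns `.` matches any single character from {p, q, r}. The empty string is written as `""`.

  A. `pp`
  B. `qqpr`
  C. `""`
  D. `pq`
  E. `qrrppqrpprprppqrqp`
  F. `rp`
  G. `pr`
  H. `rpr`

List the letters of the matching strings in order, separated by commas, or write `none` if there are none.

A → match
B → no match
C → match
D → match
E → no match
F → no match
G → match
H → no match

A, C, D, G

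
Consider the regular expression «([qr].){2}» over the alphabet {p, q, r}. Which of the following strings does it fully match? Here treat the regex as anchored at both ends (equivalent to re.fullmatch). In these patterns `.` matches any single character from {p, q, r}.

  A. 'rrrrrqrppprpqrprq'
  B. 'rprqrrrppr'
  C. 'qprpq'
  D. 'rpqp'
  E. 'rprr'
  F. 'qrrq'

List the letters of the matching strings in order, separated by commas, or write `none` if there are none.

A → no match
B → no match
C → no match
D → match
E → match
F → match

D, E, F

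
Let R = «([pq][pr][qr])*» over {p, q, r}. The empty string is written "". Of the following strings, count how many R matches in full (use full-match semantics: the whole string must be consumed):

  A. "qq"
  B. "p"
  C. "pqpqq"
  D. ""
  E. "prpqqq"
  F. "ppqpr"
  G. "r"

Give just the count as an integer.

A → no match
B → no match
C → no match
D → match
E → no match
F → no match
G → no match
Total matched: 1

1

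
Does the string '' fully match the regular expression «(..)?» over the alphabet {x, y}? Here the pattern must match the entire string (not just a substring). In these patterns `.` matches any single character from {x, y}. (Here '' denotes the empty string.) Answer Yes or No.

Yes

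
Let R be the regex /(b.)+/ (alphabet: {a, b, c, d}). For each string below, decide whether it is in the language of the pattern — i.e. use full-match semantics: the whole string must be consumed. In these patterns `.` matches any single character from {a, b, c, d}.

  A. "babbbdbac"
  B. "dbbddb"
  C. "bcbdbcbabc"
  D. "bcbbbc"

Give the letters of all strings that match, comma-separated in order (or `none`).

A → no match
B → no match — must start with "b"
C → match
D → match

C, D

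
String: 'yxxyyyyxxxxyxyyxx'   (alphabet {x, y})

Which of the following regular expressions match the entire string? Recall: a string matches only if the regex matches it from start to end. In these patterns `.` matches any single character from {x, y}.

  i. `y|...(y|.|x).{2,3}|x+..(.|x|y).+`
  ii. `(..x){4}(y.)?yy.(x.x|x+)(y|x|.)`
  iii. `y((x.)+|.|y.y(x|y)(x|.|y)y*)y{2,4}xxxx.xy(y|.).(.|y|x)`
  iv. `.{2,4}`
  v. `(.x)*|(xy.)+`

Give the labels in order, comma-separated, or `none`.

i → no match
ii → no match
iii → match
iv → no match
v → no match

iii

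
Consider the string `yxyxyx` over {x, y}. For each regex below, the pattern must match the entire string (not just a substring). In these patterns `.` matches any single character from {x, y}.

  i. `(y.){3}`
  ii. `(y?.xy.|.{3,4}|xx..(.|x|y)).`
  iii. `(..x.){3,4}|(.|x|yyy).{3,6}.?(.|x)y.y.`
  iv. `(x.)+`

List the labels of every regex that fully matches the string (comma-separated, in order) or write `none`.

i → match
ii → no match
iii → no match
iv → no match — must start with `x`

i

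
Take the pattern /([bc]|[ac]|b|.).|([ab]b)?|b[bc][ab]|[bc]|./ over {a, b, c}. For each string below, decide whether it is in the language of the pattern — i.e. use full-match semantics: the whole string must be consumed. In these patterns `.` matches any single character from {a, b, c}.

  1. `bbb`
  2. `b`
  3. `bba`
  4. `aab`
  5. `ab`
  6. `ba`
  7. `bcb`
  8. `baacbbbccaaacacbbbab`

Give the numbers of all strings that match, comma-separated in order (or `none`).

1, 2, 3, 5, 6, 7

1 → match
2 → match
3 → match
4 → no match
5 → match
6 → match
7 → match
8 → no match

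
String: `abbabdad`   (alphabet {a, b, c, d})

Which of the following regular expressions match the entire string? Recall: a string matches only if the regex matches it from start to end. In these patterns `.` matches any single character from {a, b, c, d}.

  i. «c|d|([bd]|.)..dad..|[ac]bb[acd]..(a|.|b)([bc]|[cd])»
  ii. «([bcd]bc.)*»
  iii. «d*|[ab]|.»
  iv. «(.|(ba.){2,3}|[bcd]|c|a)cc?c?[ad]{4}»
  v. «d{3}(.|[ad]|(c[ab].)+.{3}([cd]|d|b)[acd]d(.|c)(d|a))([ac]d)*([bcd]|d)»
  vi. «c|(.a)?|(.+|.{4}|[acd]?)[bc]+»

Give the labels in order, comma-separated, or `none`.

i → match
ii → no match
iii → no match
iv → no match
v → no match — must start with `d`
vi → no match

i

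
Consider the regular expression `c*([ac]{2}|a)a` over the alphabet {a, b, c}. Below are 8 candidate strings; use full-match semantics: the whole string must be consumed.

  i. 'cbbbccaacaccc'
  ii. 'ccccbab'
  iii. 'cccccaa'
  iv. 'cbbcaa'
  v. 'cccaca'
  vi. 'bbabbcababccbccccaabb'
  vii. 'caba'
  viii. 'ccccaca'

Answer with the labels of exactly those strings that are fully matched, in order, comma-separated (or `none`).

i → no match — must end with 'a'
ii → no match — must end with 'a'
iii → match
iv → no match
v → match
vi → no match — must end with 'a'
vii → no match
viii → match

iii, v, viii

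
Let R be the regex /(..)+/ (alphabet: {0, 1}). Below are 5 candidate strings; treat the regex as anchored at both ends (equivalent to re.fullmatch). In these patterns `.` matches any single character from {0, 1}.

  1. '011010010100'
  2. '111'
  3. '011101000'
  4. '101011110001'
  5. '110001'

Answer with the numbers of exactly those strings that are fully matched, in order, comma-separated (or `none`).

1 → match
2 → no match
3 → no match
4 → match
5 → match

1, 4, 5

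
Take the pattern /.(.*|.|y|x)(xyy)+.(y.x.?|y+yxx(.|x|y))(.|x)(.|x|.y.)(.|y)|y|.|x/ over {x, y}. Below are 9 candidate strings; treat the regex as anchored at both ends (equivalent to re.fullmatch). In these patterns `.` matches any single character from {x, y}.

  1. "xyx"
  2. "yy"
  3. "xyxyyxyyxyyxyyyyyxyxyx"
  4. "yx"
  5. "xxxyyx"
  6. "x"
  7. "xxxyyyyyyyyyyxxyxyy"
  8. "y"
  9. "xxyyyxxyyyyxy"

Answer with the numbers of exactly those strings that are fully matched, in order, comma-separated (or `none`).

1 → no match
2 → no match
3 → match
4 → no match
5 → no match
6 → match
7 → match
8 → match
9 → no match

3, 6, 7, 8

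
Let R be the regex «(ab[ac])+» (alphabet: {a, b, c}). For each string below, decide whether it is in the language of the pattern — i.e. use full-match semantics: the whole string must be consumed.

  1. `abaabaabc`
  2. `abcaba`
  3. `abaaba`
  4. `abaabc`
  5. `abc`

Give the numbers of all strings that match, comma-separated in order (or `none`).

1, 2, 3, 4, 5

1 → match
2 → match
3 → match
4 → match
5 → match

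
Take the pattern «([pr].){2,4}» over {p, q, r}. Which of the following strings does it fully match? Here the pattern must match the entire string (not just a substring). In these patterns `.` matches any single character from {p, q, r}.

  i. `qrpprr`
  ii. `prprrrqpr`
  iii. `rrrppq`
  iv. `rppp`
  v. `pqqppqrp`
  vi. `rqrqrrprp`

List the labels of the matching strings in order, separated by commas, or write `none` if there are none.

iii, iv

i → no match
ii → no match
iii → match
iv → match
v → no match
vi → no match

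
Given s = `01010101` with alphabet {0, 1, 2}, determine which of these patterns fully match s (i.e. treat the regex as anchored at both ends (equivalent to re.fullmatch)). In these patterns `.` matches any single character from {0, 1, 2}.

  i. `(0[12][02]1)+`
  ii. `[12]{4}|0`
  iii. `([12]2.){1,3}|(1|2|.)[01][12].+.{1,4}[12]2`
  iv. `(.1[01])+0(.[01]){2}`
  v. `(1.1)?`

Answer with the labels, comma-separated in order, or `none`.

i → match
ii → no match
iii → no match
iv → no match
v → no match

i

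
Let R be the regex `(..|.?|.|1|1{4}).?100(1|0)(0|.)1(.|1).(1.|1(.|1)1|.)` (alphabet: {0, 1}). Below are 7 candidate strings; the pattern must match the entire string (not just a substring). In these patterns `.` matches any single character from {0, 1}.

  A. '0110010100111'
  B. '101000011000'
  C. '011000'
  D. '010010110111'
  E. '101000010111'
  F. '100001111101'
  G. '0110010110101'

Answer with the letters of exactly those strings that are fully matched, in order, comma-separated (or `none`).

A, D, E, G

A → match
B → no match
C → no match
D → match
E → match
F → no match
G → match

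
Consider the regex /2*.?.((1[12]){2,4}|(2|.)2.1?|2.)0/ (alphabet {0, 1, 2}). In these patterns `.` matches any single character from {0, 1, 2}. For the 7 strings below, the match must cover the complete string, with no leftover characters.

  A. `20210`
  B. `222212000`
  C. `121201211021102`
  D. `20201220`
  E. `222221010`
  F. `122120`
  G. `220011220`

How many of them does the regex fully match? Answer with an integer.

1

A → match
B → no match
C → no match — must end with `0`
D → no match
E → no match
F → no match
G → no match
Total matched: 1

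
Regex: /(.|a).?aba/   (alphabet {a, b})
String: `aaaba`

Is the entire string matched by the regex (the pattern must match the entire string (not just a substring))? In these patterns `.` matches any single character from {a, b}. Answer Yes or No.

Yes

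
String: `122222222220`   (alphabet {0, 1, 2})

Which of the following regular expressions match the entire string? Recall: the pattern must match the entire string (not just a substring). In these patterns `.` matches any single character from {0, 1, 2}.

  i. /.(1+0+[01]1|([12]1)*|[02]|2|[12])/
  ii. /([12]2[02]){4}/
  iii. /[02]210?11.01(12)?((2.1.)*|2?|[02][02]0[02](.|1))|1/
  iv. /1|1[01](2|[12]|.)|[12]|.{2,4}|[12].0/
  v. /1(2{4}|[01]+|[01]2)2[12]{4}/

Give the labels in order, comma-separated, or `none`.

i → no match
ii → match
iii → no match
iv → no match
v → no match

ii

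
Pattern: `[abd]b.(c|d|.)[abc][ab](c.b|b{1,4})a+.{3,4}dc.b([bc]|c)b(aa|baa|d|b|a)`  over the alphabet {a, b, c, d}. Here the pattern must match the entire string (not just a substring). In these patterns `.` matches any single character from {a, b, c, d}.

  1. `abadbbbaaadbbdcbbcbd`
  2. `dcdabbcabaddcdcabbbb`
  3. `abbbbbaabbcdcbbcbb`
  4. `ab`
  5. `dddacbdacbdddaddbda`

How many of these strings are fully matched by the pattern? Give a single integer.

1 → match
2 → no match
3 → no match
4 → no match
5 → no match
Total matched: 1

1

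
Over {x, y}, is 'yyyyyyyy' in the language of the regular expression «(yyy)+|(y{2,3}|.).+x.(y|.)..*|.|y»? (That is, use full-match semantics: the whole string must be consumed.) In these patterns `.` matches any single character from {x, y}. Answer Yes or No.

No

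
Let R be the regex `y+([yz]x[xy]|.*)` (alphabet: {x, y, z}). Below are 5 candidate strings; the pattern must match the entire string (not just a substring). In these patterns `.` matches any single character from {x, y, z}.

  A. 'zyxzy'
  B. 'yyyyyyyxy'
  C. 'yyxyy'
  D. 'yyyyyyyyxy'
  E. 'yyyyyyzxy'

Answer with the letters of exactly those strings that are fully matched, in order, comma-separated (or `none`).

B, C, D, E

A → no match — must start with 'y'
B → match
C → match
D → match
E → match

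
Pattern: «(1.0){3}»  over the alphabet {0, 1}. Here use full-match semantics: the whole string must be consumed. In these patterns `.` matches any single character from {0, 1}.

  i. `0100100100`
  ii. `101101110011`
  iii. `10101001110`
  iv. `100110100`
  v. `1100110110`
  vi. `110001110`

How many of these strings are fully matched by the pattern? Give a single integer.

i → no match — must start with `1`
ii → no match — must end with `0`
iii → no match
iv → match
v → no match
vi → no match
Total matched: 1

1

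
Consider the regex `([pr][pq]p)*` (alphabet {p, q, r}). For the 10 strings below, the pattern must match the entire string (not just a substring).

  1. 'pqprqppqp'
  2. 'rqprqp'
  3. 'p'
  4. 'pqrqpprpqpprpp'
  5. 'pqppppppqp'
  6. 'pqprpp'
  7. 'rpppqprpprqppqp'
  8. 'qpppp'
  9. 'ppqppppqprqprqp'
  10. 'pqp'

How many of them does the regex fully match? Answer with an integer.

1 → match
2 → match
3 → no match
4 → no match
5 → no match
6 → match
7 → match
8 → no match
9 → no match
10 → match
Total matched: 5

5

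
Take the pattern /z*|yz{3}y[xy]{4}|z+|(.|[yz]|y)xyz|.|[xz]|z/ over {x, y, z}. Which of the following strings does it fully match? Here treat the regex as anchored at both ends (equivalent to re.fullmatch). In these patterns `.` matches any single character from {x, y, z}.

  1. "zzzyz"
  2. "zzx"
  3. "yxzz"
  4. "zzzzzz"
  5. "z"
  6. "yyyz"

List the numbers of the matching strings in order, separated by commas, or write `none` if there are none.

1. "zzzyz" → no match
2. "zzx" → no match
3. "yxzz" → no match
4. "zzzzzz" → match
5. "z" → match
6. "yyyz" → no match

4, 5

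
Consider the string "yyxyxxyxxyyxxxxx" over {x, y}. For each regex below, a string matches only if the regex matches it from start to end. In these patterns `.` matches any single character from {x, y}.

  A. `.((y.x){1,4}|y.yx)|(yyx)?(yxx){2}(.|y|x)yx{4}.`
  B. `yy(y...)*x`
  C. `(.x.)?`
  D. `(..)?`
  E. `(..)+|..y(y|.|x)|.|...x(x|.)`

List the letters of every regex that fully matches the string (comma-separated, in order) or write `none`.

A, E

A → match
B → no match
C → no match
D → no match
E → match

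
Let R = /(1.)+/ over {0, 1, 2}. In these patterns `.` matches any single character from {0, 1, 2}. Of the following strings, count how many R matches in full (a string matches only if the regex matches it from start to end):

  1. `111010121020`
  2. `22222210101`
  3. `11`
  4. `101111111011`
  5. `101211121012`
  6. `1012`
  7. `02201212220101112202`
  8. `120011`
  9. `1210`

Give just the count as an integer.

1 → no match
2 → no match — must start with `1`
3 → match
4 → match
5 → match
6 → match
7 → no match — must start with `1`
8 → no match
9 → match
Total matched: 5

5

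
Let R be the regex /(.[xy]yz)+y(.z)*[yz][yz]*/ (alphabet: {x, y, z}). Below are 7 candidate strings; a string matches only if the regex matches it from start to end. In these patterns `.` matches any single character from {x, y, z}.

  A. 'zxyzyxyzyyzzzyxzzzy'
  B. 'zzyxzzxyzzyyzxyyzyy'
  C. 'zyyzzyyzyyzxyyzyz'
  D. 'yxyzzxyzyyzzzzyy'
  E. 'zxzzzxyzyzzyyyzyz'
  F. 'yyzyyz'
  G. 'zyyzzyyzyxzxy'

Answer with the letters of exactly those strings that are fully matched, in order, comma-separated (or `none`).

D

A → no match
B → no match
C → no match
D → match
E → no match
F → no match
G → no match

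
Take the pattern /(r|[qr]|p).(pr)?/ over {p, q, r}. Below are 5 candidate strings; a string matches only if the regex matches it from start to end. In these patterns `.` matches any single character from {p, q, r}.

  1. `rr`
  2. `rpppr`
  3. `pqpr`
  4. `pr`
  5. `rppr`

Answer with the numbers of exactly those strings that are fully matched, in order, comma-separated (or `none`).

1 → match
2 → no match
3 → match
4 → match
5 → match

1, 3, 4, 5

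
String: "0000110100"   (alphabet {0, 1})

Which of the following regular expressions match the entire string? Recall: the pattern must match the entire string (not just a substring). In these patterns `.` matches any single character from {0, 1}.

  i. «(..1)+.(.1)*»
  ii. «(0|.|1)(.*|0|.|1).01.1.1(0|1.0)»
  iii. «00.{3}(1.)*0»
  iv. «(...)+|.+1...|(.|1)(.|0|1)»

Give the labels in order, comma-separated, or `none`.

i → no match
ii → no match
iii → match
iv → no match

iii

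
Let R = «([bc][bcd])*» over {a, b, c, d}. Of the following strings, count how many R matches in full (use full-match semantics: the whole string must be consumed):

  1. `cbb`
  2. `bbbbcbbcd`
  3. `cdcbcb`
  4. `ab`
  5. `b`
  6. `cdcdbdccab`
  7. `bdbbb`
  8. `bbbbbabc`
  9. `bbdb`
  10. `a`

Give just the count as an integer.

1 → no match
2 → no match
3 → match
4 → no match
5 → no match
6 → no match
7 → no match
8 → no match
9 → no match
10 → no match
Total matched: 1

1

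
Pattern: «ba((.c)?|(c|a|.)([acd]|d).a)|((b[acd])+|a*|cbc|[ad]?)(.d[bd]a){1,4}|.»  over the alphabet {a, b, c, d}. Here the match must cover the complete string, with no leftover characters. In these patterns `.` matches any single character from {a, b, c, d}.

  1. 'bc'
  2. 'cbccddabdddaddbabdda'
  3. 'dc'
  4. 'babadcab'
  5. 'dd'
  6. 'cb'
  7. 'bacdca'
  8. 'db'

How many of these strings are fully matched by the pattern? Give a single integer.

1

1 → no match
2 → no match
3 → no match
4 → no match
5 → no match
6 → no match
7 → match
8 → no match
Total matched: 1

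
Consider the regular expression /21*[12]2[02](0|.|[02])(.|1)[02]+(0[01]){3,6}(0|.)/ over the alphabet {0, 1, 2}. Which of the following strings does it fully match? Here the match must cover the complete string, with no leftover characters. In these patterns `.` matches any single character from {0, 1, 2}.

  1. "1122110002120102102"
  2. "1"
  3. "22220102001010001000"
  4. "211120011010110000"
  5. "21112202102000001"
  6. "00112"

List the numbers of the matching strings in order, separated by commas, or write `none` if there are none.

3

1 → no match — must start with "2"
2 → no match — must start with "2"
3 → match
4 → no match
5 → no match
6 → no match — must start with "2"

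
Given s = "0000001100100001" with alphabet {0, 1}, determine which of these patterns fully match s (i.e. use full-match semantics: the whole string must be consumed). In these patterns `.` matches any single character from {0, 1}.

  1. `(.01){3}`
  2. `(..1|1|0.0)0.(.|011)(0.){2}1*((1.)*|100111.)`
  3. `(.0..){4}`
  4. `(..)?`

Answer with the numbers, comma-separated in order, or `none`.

1 → no match
2 → no match
3 → match
4 → no match

3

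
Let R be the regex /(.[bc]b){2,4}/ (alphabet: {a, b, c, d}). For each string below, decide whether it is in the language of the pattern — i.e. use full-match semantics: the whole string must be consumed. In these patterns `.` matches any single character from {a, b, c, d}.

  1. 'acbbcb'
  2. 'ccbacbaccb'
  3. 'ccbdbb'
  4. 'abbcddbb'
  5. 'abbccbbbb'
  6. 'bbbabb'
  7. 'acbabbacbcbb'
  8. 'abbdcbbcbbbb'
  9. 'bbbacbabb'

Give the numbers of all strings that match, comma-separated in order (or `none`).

1, 3, 5, 6, 7, 8, 9

1 → match
2 → no match
3 → match
4 → no match
5 → match
6 → match
7 → match
8 → match
9 → match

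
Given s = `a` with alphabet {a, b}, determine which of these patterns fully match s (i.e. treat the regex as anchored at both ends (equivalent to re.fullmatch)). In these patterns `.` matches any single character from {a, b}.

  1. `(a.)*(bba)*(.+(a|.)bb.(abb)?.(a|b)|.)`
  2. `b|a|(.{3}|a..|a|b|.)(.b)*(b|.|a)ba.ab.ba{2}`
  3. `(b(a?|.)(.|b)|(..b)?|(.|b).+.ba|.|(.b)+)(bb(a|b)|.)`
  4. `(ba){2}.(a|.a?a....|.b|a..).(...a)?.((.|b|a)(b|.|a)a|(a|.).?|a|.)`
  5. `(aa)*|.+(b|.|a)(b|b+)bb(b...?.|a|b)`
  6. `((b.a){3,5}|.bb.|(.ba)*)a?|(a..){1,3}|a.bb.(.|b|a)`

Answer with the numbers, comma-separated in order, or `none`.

1 → match
2 → match
3 → match
4 → no match — must start with `ba`
5 → no match
6 → match

1, 2, 3, 6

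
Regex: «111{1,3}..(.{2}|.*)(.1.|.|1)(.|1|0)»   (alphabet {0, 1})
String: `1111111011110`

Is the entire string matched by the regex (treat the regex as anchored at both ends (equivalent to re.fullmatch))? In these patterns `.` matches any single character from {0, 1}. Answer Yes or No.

Yes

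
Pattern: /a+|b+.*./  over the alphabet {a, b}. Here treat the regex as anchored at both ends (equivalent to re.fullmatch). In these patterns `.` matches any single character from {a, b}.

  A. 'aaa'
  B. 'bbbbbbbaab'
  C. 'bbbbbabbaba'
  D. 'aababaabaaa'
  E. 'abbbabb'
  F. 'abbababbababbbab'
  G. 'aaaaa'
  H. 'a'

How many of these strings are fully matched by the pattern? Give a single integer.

A → match
B → match
C → match
D → no match
E → no match
F → no match
G → match
H → match
Total matched: 5

5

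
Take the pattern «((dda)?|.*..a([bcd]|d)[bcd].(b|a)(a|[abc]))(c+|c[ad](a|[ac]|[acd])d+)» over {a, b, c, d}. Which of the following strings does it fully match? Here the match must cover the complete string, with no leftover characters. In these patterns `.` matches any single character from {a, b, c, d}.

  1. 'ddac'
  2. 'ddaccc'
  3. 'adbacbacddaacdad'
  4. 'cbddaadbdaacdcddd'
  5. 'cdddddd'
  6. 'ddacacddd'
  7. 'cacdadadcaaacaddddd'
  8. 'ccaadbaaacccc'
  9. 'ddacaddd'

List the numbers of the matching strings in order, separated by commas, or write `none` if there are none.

1 → match
2 → match
3 → match
4 → match
5 → match
6 → match
7 → match
8 → match
9 → match

1, 2, 3, 4, 5, 6, 7, 8, 9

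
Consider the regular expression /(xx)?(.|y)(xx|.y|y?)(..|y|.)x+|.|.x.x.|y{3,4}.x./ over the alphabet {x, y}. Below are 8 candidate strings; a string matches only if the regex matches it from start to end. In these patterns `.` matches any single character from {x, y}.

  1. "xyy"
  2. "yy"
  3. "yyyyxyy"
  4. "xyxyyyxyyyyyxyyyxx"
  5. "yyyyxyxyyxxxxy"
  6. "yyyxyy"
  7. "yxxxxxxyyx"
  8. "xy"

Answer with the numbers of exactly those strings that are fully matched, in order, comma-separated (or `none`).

none

1 → no match
2 → no match
3 → no match
4 → no match
5 → no match
6 → no match
7 → no match
8 → no match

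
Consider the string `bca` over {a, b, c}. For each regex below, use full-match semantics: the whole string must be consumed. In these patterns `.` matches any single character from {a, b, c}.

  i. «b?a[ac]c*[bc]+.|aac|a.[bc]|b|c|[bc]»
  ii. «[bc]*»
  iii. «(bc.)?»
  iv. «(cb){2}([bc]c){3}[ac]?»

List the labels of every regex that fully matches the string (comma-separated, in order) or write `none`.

iii

i → no match
ii → no match
iii → match
iv → no match — must start with `cb`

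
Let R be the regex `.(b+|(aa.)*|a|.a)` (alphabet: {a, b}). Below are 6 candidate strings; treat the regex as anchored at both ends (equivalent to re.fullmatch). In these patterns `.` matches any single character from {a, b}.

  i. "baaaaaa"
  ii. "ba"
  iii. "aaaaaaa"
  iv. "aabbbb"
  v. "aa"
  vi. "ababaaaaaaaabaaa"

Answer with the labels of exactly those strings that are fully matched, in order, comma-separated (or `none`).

i. "baaaaaa" → match
ii. "ba" → match
iii. "aaaaaaa" → match
iv. "aabbbb" → no match
v. "aa" → match
vi → no match

i, ii, iii, v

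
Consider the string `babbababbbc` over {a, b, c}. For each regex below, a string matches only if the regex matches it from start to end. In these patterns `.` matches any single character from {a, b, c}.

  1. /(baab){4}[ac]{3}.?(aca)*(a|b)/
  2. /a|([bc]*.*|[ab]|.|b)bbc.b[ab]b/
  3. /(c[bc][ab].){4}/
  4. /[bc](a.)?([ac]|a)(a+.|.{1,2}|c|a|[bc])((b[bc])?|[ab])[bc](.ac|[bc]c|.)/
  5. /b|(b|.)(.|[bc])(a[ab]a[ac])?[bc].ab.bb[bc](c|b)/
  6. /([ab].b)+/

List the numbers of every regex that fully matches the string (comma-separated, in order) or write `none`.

1 → no match — must start with `baab`
2 → no match
3 → no match — must start with `c`
4 → no match
5 → match
6 → no match — must end with `b`

5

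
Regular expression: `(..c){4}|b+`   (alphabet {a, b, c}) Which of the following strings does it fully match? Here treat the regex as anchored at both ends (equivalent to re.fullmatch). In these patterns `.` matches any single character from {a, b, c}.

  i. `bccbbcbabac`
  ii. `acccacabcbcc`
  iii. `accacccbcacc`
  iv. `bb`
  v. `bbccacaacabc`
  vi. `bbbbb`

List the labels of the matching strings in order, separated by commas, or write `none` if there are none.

ii, iii, iv, v, vi

i → no match
ii → match
iii → match
iv → match
v → match
vi → match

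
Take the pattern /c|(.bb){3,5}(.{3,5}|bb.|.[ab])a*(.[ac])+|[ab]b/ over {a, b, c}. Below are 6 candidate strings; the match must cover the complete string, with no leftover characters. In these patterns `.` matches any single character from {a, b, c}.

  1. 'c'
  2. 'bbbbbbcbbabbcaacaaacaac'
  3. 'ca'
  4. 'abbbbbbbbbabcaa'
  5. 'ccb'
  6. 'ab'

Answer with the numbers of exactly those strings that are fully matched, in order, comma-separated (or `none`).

1 → match
2 → match
3 → no match
4 → match
5 → no match
6 → match

1, 2, 4, 6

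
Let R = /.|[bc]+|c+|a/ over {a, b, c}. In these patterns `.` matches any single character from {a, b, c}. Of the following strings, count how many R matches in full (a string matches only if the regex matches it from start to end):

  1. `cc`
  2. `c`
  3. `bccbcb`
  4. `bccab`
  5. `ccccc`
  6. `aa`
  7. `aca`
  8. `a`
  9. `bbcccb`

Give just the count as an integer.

6

1 → match
2 → match
3 → match
4 → no match
5 → match
6 → no match
7 → no match
8 → match
9 → match
Total matched: 6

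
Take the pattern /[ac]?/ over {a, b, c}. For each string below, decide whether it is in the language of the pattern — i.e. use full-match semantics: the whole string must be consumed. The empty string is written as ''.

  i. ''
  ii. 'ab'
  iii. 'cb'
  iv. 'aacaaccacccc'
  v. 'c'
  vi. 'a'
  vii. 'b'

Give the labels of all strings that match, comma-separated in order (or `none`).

i → match
ii → no match
iii → no match
iv → no match
v → match
vi → match
vii → no match

i, v, vi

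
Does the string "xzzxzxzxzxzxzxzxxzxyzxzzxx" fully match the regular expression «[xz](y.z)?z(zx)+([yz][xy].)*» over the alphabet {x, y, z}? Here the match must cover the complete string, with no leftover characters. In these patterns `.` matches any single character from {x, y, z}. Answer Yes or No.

Yes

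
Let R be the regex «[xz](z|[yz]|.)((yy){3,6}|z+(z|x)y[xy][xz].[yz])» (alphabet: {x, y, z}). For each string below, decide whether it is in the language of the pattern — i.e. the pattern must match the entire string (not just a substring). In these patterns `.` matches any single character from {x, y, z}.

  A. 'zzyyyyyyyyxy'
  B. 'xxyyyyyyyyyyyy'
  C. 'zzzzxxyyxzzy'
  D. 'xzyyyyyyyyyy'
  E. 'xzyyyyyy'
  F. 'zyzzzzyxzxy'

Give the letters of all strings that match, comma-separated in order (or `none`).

A → no match
B → match
C → no match
D → match
E → match
F → match

B, D, E, F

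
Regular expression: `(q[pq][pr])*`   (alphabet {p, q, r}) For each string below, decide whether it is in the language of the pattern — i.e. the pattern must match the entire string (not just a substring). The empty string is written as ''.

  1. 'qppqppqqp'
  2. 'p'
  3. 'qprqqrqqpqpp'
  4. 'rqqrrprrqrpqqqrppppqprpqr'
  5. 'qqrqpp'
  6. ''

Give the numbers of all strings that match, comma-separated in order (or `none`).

1 → match
2 → no match
3 → match
4 → no match
5 → match
6 → match

1, 3, 5, 6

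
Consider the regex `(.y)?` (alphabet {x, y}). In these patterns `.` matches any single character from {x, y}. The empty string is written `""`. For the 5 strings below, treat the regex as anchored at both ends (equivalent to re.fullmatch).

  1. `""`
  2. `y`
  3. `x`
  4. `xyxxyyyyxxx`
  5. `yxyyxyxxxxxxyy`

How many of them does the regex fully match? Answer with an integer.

1 → match
2 → no match
3 → no match
4 → no match
5 → no match
Total matched: 1

1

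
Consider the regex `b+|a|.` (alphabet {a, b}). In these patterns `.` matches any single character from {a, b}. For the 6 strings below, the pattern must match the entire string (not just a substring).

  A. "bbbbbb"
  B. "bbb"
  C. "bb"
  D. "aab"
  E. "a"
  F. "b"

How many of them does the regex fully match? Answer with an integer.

5

A → match
B → match
C → match
D → no match
E → match
F → match
Total matched: 5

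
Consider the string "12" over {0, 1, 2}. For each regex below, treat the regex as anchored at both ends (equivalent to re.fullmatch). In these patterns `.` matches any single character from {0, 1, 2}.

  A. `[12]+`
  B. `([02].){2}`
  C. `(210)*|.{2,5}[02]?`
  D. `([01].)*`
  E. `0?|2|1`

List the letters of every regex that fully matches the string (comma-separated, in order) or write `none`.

A, C, D

A → match
B → no match
C → match
D → match
E → no match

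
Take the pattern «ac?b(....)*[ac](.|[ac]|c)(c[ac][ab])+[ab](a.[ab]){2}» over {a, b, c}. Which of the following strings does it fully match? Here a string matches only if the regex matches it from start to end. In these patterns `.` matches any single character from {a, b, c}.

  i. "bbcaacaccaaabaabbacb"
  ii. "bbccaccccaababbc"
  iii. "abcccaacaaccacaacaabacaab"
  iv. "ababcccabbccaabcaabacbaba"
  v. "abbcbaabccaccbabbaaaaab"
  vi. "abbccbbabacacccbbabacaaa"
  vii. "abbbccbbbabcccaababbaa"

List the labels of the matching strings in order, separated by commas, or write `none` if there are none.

none

i → no match — must start with "a"
ii → no match — must start with "a"
iii → no match
iv → no match
v → no match
vi → no match
vii → no match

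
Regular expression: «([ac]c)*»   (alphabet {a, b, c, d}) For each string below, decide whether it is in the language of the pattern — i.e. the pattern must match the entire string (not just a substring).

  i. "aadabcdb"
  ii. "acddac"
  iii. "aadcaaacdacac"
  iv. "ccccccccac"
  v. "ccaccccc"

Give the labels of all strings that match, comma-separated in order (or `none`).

i. "aadabcdb" → no match
ii. "acddac" → no match
iii → no match
iv. "ccccccccac" → match
v. "ccaccccc" → match

iv, v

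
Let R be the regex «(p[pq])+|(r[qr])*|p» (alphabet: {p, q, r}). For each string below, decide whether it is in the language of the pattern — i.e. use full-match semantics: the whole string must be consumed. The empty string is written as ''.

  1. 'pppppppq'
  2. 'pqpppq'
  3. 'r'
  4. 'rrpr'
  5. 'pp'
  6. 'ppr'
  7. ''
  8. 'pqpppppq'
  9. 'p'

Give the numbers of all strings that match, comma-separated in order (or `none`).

1, 2, 5, 7, 8, 9

1 → match
2 → match
3 → no match
4 → no match
5 → match
6 → no match
7 → match
8 → match
9 → match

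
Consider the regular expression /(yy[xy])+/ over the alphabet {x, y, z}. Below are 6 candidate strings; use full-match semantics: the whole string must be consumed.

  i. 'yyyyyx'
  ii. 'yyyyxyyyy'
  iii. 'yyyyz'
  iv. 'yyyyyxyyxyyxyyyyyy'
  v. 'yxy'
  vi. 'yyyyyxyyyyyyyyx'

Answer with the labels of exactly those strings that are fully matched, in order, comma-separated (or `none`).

i → match
ii → no match
iii → no match
iv → match
v → no match — must start with 'yy'
vi → match

i, iv, vi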